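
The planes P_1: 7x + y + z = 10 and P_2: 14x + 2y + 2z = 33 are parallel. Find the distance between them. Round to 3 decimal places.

Rescale P_2 by 1/2: 7x + y + z = 33/2. Then distance = |10 − (33/2)| / √51 ≈ 0.910.

0.910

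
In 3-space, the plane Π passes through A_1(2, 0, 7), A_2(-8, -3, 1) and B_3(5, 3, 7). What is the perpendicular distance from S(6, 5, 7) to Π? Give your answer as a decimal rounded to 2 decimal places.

A_1A_2 = (-10, -3, -6), A_1B_3 = (3, 3, 0); a normal to Π is A_1A_2 × A_1B_3 = (18, -18, -21).
Using A_1: Π has equation 18x - 18y - 21z = -111.
n·S − d = (18)·(6) + (-18)·(5) + (-21)·(7) − (-111) = -18; |n| = √1089.
Distance = |-18| / √1089 = 18/√1089 ≈ 0.55.

0.55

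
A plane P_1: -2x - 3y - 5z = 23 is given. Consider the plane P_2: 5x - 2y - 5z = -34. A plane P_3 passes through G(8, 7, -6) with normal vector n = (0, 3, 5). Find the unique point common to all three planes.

(-7, -8, 3)

P_3: n·r = n·G gives 3y + 5z = -9.
Solving the 3×3 linear system -2x - 3y - 5z = 23, 5x - 2y - 5z = -34, 3y + 5z = -9 (e.g. by elimination or Cramer's rule, determinant = -10) gives (-7, -8, 3).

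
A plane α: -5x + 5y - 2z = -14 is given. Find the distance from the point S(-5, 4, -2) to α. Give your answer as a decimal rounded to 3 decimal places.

8.573

n·S − d = (-5)·(-5) + (5)·(4) + (-2)·(-2) − (-14) = 63; |n| = √54.
Distance = |63| / √54 = 63/√54 ≈ 8.573.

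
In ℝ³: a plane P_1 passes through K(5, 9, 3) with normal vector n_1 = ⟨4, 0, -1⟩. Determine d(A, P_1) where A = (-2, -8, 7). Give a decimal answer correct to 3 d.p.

7.761

P_1: n_1·r = n_1·K gives 4x - z = 17.
n·A − d = (4)·(-2) + (0)·(-8) + (-1)·(7) − 17 = -32; |n| = √17.
Distance = |-32| / √17 = 32/√17 ≈ 7.761.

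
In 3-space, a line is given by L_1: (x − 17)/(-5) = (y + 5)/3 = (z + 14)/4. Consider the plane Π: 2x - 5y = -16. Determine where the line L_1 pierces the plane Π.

(2, 4, -2)

L_1 has direction (-5, 3, 4) through (17, -5, -14).
Substitute r = (17, -5, -14) + t(-5, 3, 4) into the plane: 59 + (-25)t = -16, so t = 3.
Intersection: (17, -5, -14) + 3·(-5, 3, 4) = (2, 4, -2).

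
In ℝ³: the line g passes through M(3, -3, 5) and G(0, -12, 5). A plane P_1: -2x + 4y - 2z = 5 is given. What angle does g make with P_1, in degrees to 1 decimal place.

A direction vector for g is G − M = (-3, -9, 0).
sin θ = |n·v| / (|n||v|) = |-30| / (√24 · √90) = 0.64550.
θ ≈ 40.2°.

40.2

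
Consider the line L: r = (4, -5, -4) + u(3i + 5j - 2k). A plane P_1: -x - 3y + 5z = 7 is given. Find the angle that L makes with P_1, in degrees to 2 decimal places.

sin θ = |n·v| / (|n||v|) = |-28| / (√35 · √38) = 0.76777.
θ ≈ 50.15°.

50.15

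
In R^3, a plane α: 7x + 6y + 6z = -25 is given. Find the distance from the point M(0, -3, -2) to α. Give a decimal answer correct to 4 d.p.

0.4545

n·M − d = (7)·(0) + (6)·(-3) + (6)·(-2) − (-25) = -5; |n| = √121.
Distance = |-5| / √121 = 5/√121 ≈ 0.4545.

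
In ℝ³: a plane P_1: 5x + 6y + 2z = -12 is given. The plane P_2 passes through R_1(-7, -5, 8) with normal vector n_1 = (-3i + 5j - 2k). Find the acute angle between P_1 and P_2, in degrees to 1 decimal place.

77.2

P_2: n_1·r = n_1·R_1 gives -3x + 5y - 2z = -20.
cos θ = |n₁·n₂| / (|n₁||n₂|) = |11| / (√65 · √38).
θ = arccos(0.22133) ≈ 77.2°.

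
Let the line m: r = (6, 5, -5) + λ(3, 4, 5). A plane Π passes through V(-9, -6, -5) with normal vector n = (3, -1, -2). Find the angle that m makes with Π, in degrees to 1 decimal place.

Π: n·r = n·V gives 3x - y - 2z = -11.
sin θ = |n·v| / (|n||v|) = |-5| / (√14 · √50) = 0.18898.
θ ≈ 10.9°.

10.9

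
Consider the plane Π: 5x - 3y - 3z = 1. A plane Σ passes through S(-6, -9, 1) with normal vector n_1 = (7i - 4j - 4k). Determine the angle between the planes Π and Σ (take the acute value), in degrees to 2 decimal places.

Σ: n_1·r = n_1·S gives 7x - 4y - 4z = -10.
cos θ = |n₁·n₂| / (|n₁||n₂|) = |59| / (√43 · √81).
θ = arccos(0.99971) ≈ 1.37°.

1.37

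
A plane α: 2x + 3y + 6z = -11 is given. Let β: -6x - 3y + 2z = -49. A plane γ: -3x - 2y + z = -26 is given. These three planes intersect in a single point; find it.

(5, 3, -5)

Solving the 3×3 linear system 2x + 3y + 6z = -11, -6x - 3y + 2z = -49, -3x - 2y + z = -26 (e.g. by elimination or Cramer's rule, determinant = 20) gives (5, 3, -5).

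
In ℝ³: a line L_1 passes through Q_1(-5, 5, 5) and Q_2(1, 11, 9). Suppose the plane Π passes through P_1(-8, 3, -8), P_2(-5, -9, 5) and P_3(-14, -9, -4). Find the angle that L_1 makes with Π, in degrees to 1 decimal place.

A direction vector for L_1 is Q_2 − Q_1 = (6, 6, 4).
P_1P_2 = (3, -12, 13), P_1P_3 = (-6, -12, 4); a normal to Π is P_1P_2 × P_1P_3 = (108, -90, -108).
Using P_1: Π has equation 108x - 90y - 108z = -270.
sin θ = |n·v| / (|n||v|) = |-324| / (√31428 · √88) = 0.19483.
θ ≈ 11.2°.

11.2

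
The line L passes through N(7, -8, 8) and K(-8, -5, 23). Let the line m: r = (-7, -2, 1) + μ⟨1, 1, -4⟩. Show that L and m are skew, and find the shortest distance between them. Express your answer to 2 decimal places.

4.22

A direction vector for L is K − N = (-15, 3, 15).
Common perpendicular direction n = (-15, 3, 15) × (1, 1, -4) = (-27, -45, -18).
With w = (-7, -2, 1) − (7, -8, 8) = (-14, 6, -7), w · n = 234.
Since n ≠ 0 the lines are not parallel, and w · n = 234 ≠ 0 so they do not intersect; hence they are skew.
Distance = |w · n| / |n| = |234| / √3078 ≈ 4.22.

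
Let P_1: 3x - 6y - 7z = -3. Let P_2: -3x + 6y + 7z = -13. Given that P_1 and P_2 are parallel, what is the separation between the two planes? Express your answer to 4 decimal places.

Rescale P_2 by 1/(-1): 3x - 6y - 7z = 13. Then distance = |-3 − 13| / √94 ≈ 1.6503.

1.6503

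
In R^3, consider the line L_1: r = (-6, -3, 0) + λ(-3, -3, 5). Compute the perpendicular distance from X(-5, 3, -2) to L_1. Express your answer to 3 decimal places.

Taking (-6, -3, 0) on L_1 with direction v = (-3, -3, 5): w = X − (-6, -3, 0) = (1, 6, -2), and w × v = (24, 1, 15).
Distance = |w × v| / |v| = √802 / √43 ≈ 4.319.

4.319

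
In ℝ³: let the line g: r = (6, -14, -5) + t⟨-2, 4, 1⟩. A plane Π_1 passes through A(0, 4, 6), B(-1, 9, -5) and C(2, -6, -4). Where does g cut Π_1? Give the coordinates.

AB = (-1, 5, -11), AC = (2, -10, -10); a normal to Π_1 is AB × AC = (-160, -32, 0).
Using A: Π_1 has equation -160x - 32y = -128.
Substitute r = (6, -14, -5) + t(-2, 4, 1) into the plane: -512 + 192t = -128, so t = 2.
Intersection: (6, -14, -5) + 2·(-2, 4, 1) = (2, -6, -3).

(2, -6, -3)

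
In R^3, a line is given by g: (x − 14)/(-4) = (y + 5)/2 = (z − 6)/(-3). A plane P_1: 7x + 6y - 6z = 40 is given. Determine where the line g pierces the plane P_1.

g has direction (-4, 2, -3) through (14, -5, 6).
Substitute r = (14, -5, 6) + t(-4, 2, -3) into the plane: 32 + 2t = 40, so t = 4.
Intersection: (14, -5, 6) + 4·(-4, 2, -3) = (-2, 3, -6).

(-2, 3, -6)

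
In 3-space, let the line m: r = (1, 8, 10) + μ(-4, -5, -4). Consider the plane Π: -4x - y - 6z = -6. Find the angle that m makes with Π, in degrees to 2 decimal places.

sin θ = |n·v| / (|n||v|) = |45| / (√53 · √57) = 0.81872.
θ ≈ 54.96°.

54.96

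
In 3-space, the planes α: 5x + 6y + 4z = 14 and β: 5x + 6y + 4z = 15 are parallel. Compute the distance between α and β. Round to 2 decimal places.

Same normal n = (5, 6, 4) with |n| = √77; distance = |14 − 15| / |n| = 1/√77 ≈ 0.11.

0.11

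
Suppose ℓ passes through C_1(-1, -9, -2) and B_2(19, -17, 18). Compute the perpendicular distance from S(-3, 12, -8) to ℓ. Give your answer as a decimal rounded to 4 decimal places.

A direction vector for ℓ is B_2 − C_1 = (20, -8, 20).
Taking (-1, -9, -2) on ℓ with direction v = (20, -8, 20): w = S − (-1, -9, -2) = (-2, 21, -6), and w × v = (372, -80, -404).
Distance = |w × v| / |v| = √308000 / √864 ≈ 18.8807.

18.8807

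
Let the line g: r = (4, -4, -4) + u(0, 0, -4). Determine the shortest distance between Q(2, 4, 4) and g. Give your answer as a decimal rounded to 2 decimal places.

8.25

Taking (4, -4, -4) on g with direction v = (0, 0, -4): w = Q − (4, -4, -4) = (-2, 8, 8), and w × v = (-32, -8, 0).
Distance = |w × v| / |v| = √1088 / √16 ≈ 8.25.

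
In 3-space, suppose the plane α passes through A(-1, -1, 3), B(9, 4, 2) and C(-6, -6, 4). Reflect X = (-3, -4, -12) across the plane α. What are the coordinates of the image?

(-3, 2, 18)

AB = (10, 5, -1), AC = (-5, -5, 1); a normal to α is AB × AC = (0, -5, -25).
Using A: α has equation -5y - 25z = -70.
λ = (n·X − d)/|n|² = (320 − (-70))/650 = 3/5.
Reflection = X − 2λn = (-3, -4, -12) − (6/5)·(0, -5, -25) = (-3, 2, 18).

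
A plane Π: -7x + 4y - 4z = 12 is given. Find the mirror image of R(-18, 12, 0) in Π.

λ = (n·R − d)/|n|² = (174 − 12)/81 = 2.
Reflection = R − 2λn = (-18, 12, 0) − 4·(-7, 4, -4) = (10, -4, 16).

(10, -4, 16)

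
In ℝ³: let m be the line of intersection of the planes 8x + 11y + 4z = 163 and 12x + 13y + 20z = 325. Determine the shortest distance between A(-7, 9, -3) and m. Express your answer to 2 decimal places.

Direction of m: (8, 11, 4) × (12, 13, 20) = (168, -112, -28).
A point on m: solving the two plane equations with x = 10 gives (10, 5, 7).
Taking (10, 5, 7) on m with direction v = (168, -112, -28): w = A − (10, 5, 7) = (-17, 4, -10), and w × v = (-1232, -2156, 1232).
Distance = |w × v| / |v| = √7683984 / √41552 ≈ 13.60.

13.60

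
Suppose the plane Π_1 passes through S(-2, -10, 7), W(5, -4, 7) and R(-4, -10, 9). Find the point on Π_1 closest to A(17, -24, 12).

(5, -10, 0)

SW = (7, 6, 0), SR = (-2, 0, 2); a normal to Π_1 is SW × SR = (12, -14, 12).
Using S: Π_1 has equation 12x - 14y + 12z = 200.
Foot = A − λn with λ = (n·A − d)/|n|² = (684 − 200)/484 = 1.
Foot = (17, -24, 12) − 1·(12, -14, 12) = (5, -10, 0).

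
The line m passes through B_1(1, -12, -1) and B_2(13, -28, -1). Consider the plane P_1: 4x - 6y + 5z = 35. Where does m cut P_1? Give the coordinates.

(-2, -8, -1)

A direction vector for m is B_2 − B_1 = (12, -16, 0).
Substitute r = (1, -12, -1) + t(12, -16, 0) into the plane: 71 + 144t = 35, so t = -1/4.
Intersection: (1, -12, -1) + (-1/4)·(12, -16, 0) = (-2, -8, -1).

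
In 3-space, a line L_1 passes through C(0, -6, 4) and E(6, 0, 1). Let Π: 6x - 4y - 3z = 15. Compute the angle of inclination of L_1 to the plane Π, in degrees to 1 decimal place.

17.4

A direction vector for L_1 is E − C = (6, 6, -3).
sin θ = |n·v| / (|n||v|) = |21| / (√61 · √81) = 0.29875.
θ ≈ 17.4°.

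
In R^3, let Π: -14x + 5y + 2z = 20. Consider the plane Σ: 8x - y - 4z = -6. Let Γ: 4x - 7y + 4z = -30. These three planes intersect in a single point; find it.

(1, 6, 2)

Solving the 3×3 linear system -14x + 5y + 2z = 20, 8x - y - 4z = -6, 4x - 7y + 4z = -30 (e.g. by elimination or Cramer's rule, determinant = 104) gives (1, 6, 2).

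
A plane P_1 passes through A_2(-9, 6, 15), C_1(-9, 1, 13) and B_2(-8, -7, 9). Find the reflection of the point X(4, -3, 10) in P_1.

(-4, 1, 0)

A_2C_1 = (0, -5, -2), A_2B_2 = (1, -13, -6); a normal to P_1 is A_2C_1 × A_2B_2 = (4, -2, 5).
Using A_2: P_1 has equation 4x - 2y + 5z = 27.
λ = (n·X − d)/|n|² = (72 − 27)/45 = 1.
Reflection = X − 2λn = (4, -3, 10) − 2·(4, -2, 5) = (-4, 1, 0).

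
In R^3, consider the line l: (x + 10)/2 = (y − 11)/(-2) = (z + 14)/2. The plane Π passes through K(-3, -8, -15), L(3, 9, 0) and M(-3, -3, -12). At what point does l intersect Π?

l has direction (2, -2, 2) through (-10, 11, -14).
KL = (6, 17, 15), KM = (0, 5, 3); a normal to Π is KL × KM = (-24, -18, 30).
Using K: Π has equation -24x - 18y + 30z = -234.
Substitute r = (-10, 11, -14) + t(2, -2, 2) into the plane: -378 + 48t = -234, so t = 3.
Intersection: (-10, 11, -14) + 3·(2, -2, 2) = (-4, 5, -8).

(-4, 5, -8)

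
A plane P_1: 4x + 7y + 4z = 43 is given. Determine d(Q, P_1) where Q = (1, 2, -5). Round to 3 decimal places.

n·Q − d = (4)·(1) + (7)·(2) + (4)·(-5) − 43 = -45; |n| = √81.
Distance = |-45| / √81 = 45/√81 ≈ 5.000.

5.000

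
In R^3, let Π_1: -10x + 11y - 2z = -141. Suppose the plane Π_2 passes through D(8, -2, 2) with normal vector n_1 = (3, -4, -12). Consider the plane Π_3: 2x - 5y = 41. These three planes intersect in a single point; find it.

Π_2: n_1·r = n_1·D gives 3x - 4y - 12z = 8.
Solving the 3×3 linear system -10x + 11y - 2z = -141, 3x - 4y - 12z = 8, 2x - 5y = 41 (e.g. by elimination or Cramer's rule, determinant = 350) gives (8, -5, 3).

(8, -5, 3)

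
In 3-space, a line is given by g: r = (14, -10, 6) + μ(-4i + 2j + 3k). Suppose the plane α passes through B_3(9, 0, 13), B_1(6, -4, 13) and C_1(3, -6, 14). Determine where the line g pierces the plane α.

B_3B_1 = (-3, -4, 0), B_3C_1 = (-6, -6, 1); a normal to α is B_3B_1 × B_3C_1 = (-4, 3, -6).
Using B_3: α has equation -4x + 3y - 6z = -114.
Substitute r = (14, -10, 6) + t(-4, 2, 3) into the plane: -122 + 4t = -114, so t = 2.
Intersection: (14, -10, 6) + 2·(-4, 2, 3) = (6, -6, 12).

(6, -6, 12)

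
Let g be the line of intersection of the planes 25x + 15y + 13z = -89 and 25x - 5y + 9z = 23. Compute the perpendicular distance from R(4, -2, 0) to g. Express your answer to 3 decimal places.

5.079

Direction of g: (25, 15, 13) × (25, -5, 9) = (200, 100, -500).
A point on g: solving the two plane equations with x = 1 gives (1, -5, -3).
Taking (1, -5, -3) on g with direction v = (200, 100, -500): w = R − (1, -5, -3) = (3, 3, 3), and w × v = (-1800, 2100, -300).
Distance = |w × v| / |v| = √7740000 / √300000 ≈ 5.079.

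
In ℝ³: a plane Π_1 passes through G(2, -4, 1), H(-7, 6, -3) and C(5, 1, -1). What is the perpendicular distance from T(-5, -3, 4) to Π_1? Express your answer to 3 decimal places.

3.157

GH = (-9, 10, -4), GC = (3, 5, -2); a normal to Π_1 is GH × GC = (0, -30, -75).
Using G: Π_1 has equation -30y - 75z = 45.
n·T − d = (0)·(-5) + (-30)·(-3) + (-75)·(4) − 45 = -255; |n| = √6525.
Distance = |-255| / √6525 = 255/√6525 ≈ 3.157.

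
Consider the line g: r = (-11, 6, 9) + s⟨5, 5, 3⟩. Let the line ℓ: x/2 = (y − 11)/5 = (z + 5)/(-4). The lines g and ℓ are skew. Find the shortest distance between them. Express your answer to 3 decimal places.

ℓ has direction (2, 5, -4) through (0, 11, -5).
Common perpendicular direction n = (5, 5, 3) × (2, 5, -4) = (-35, 26, 15).
With w = (0, 11, -5) − (-11, 6, 9) = (11, 5, -14), w · n = -465.
Distance = |w · n| / |n| = |-465| / √2126 ≈ 10.085.

10.085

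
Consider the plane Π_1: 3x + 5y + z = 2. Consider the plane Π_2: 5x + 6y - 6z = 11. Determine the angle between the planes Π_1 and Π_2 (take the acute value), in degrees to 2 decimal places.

47.98

cos θ = |n₁·n₂| / (|n₁||n₂|) = |39| / (√35 · √97).
θ = arccos(0.66934) ≈ 47.98°.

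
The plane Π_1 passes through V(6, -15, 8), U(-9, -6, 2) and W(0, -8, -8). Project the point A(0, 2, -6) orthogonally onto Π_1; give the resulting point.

VU = (-15, 9, -6), VW = (-6, 7, -16); a normal to Π_1 is VU × VW = (-102, -204, -51).
Using V: Π_1 has equation -102x - 204y - 51z = 2040.
Foot = A − λn with λ = (n·A − d)/|n|² = (-102 − 2040)/54621 = -2/51.
Foot = (0, 2, -6) − (-2/51)·(-102, -204, -51) = (-4, -6, -8).

(-4, -6, -8)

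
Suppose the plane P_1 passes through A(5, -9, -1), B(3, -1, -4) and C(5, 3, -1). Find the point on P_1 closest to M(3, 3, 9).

AB = (-2, 8, -3), AC = (0, 12, 0); a normal to P_1 is AB × AC = (36, 0, -24).
Using A: P_1 has equation 36x - 24z = 204.
Foot = M − λn with λ = (n·M − d)/|n|² = (-108 − 204)/1872 = -1/6.
Foot = (3, 3, 9) − (-1/6)·(36, 0, -24) = (9, 3, 5).

(9, 3, 5)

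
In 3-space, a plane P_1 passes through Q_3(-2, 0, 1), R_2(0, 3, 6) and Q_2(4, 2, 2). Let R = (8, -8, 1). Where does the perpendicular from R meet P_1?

(6, 0, -3)

Q_3R_2 = (2, 3, 5), Q_3Q_2 = (6, 2, 1); a normal to P_1 is Q_3R_2 × Q_3Q_2 = (-7, 28, -14).
Using Q_3: P_1 has equation -7x + 28y - 14z = 0.
Foot = R − λn with λ = (n·R − d)/|n|² = (-294 − 0)/1029 = -2/7.
Foot = (8, -8, 1) − (-2/7)·(-7, 28, -14) = (6, 0, -3).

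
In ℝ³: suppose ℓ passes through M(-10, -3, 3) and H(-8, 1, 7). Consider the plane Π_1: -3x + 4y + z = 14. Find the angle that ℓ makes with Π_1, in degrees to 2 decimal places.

27.23

A direction vector for ℓ is H − M = (2, 4, 4).
sin θ = |n·v| / (|n||v|) = |14| / (√26 · √36) = 0.45760.
θ ≈ 27.23°.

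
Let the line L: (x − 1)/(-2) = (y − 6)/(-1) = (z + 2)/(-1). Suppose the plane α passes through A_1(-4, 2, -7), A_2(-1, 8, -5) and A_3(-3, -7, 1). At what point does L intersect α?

(-1, 5, -3)

L has direction (-2, -1, -1) through (1, 6, -2).
A_1A_2 = (3, 6, 2), A_1A_3 = (1, -9, 8); a normal to α is A_1A_2 × A_1A_3 = (66, -22, -33).
Using A_1: α has equation 66x - 22y - 33z = -77.
Substitute r = (1, 6, -2) + t(-2, -1, -1) into the plane: 0 + (-77)t = -77, so t = 1.
Intersection: (1, 6, -2) + 1·(-2, -1, -1) = (-1, 5, -3).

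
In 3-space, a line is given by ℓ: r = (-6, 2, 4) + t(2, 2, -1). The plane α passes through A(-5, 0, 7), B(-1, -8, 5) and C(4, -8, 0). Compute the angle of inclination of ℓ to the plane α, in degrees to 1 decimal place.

20.4

AB = (4, -8, -2), AC = (9, -8, -7); a normal to α is AB × AC = (40, 10, 40).
Using A: α has equation 40x + 10y + 40z = 80.
sin θ = |n·v| / (|n||v|) = |60| / (√3300 · √9) = 0.34816.
θ ≈ 20.4°.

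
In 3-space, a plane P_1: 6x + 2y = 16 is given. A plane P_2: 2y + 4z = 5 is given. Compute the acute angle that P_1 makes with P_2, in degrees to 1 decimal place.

81.9

cos θ = |n₁·n₂| / (|n₁||n₂|) = |4| / (√40 · √20).
θ = arccos(0.14142) ≈ 81.9°.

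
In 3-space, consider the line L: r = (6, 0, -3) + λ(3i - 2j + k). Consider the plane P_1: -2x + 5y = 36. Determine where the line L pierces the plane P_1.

(-3, 6, -6)

Substitute r = (6, 0, -3) + t(3, -2, 1) into the plane: -12 + (-16)t = 36, so t = -3.
Intersection: (6, 0, -3) + (-3)·(3, -2, 1) = (-3, 6, -6).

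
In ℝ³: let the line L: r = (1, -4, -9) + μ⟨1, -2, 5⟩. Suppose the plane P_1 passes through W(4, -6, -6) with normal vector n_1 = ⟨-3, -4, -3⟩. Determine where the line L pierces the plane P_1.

P_1: n_1·r = n_1·W gives -3x - 4y - 3z = 30.
Substitute r = (1, -4, -9) + t(1, -2, 5) into the plane: 40 + (-10)t = 30, so t = 1.
Intersection: (1, -4, -9) + 1·(1, -2, 5) = (2, -6, -4).

(2, -6, -4)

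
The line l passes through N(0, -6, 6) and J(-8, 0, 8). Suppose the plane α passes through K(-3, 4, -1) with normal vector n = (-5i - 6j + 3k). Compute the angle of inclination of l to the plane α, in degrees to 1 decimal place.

6.7

A direction vector for l is J − N = (-8, 6, 2).
α: n·r = n·K gives -5x - 6y + 3z = -12.
sin θ = |n·v| / (|n||v|) = |10| / (√70 · √104) = 0.11720.
θ ≈ 6.7°.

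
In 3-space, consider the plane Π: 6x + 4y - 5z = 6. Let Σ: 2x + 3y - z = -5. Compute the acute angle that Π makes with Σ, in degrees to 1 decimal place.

cos θ = |n₁·n₂| / (|n₁||n₂|) = |29| / (√77 · √14).
θ = arccos(0.88326) ≈ 28.0°.

28.0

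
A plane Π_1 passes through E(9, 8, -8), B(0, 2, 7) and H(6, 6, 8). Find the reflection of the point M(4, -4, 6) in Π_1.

(-4, 8, 6)

EB = (-9, -6, 15), EH = (-3, -2, 16); a normal to Π_1 is EB × EH = (-66, 99, 0).
Using E: Π_1 has equation -66x + 99y = 198.
λ = (n·M − d)/|n|² = (-660 − 198)/14157 = -2/33.
Reflection = M − 2λn = (4, -4, 6) − (-4/33)·(-66, 99, 0) = (-4, 8, 6).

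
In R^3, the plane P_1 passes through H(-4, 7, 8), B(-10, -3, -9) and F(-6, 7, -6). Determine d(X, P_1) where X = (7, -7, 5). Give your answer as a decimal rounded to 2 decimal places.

15.33

HB = (-6, -10, -17), HF = (-2, 0, -14); a normal to P_1 is HB × HF = (140, -50, -20).
Using H: P_1 has equation 140x - 50y - 20z = -1070.
n·X − d = (140)·(7) + (-50)·(-7) + (-20)·(5) − (-1070) = 2300; |n| = √22500.
Distance = |2300| / √22500 = 2300/√22500 ≈ 15.33.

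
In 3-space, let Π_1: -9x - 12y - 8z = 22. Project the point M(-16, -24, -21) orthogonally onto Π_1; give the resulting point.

Foot = M − λn with λ = (n·M − d)/|n|² = (600 − 22)/289 = 2.
Foot = (-16, -24, -21) − 2·(-9, -12, -8) = (2, 0, -5).

(2, 0, -5)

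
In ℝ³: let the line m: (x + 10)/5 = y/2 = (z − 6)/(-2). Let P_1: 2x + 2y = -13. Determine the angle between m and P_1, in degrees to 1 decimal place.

m has direction (5, 2, -2) through (-10, 0, 6).
sin θ = |n·v| / (|n||v|) = |14| / (√8 · √33) = 0.86164.
θ ≈ 59.5°.

59.5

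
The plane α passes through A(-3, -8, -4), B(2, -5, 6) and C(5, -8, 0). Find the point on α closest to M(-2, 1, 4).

(-3, -4, 6)

AB = (5, 3, 10), AC = (8, 0, 4); a normal to α is AB × AC = (12, 60, -24).
Using A: α has equation 12x + 60y - 24z = -420.
Foot = M − λn with λ = (n·M − d)/|n|² = (-60 − (-420))/4320 = 1/12.
Foot = (-2, 1, 4) − (1/12)·(12, 60, -24) = (-3, -4, 6).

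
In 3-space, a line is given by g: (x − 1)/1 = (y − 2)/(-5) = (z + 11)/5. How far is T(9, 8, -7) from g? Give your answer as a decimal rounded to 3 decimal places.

10.767

g has direction (1, -5, 5) through (1, 2, -11).
Taking (1, 2, -11) on g with direction v = (1, -5, 5): w = T − (1, 2, -11) = (8, 6, 4), and w × v = (50, -36, -46).
Distance = |w × v| / |v| = √5912 / √51 ≈ 10.767.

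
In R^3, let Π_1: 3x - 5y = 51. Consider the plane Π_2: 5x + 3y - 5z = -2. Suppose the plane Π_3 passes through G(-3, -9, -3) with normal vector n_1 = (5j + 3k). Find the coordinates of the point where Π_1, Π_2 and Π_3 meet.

(2, -9, -3)

Π_3: n_1·r = n_1·G gives 5y + 3z = -54.
Solving the 3×3 linear system 3x - 5y = 51, 5x + 3y - 5z = -2, 5y + 3z = -54 (e.g. by elimination or Cramer's rule, determinant = 177) gives (2, -9, -3).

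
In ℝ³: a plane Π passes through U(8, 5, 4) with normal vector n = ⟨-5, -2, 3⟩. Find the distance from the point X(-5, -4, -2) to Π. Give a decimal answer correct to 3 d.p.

Π: n·r = n·U gives -5x - 2y + 3z = -38.
n·X − d = (-5)·(-5) + (-2)·(-4) + (3)·(-2) − (-38) = 65; |n| = √38.
Distance = |65| / √38 = 65/√38 ≈ 10.544.

10.544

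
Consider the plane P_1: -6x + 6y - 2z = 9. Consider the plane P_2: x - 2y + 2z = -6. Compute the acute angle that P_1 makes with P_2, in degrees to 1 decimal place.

32.7

cos θ = |n₁·n₂| / (|n₁||n₂|) = |-22| / (√76 · √9).
θ = arccos(0.84119) ≈ 32.7°.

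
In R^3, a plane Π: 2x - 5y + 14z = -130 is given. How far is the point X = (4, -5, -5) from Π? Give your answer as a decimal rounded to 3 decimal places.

n·X − d = (2)·(4) + (-5)·(-5) + (14)·(-5) − (-130) = 93; |n| = √225.
Distance = |93| / √225 = 93/√225 ≈ 6.200.

6.200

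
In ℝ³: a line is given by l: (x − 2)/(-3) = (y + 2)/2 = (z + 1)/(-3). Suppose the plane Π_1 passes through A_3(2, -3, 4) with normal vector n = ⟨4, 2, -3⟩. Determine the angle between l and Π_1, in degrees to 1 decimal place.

l has direction (-3, 2, -3) through (2, -2, -1).
Π_1: n·r = n·A_3 gives 4x + 2y - 3z = -10.
sin θ = |n·v| / (|n||v|) = |1| / (√29 · √22) = 0.03959.
θ ≈ 2.3°.

2.3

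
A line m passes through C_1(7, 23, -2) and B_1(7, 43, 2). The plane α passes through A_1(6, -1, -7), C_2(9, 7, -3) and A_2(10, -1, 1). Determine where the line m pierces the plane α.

A direction vector for m is B_1 − C_1 = (0, 20, 4).
A_1C_2 = (3, 8, 4), A_1A_2 = (4, 0, 8); a normal to α is A_1C_2 × A_1A_2 = (64, -8, -32).
Using A_1: α has equation 64x - 8y - 32z = 616.
Substitute r = (7, 23, -2) + t(0, 20, 4) into the plane: 328 + (-288)t = 616, so t = -1.
Intersection: (7, 23, -2) + (-1)·(0, 20, 4) = (7, 3, -6).

(7, 3, -6)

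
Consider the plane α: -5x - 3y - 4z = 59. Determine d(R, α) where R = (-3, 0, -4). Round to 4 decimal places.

3.9598

n·R − d = (-5)·(-3) + (-3)·(0) + (-4)·(-4) − 59 = -28; |n| = √50.
Distance = |-28| / √50 = 28/√50 ≈ 3.9598.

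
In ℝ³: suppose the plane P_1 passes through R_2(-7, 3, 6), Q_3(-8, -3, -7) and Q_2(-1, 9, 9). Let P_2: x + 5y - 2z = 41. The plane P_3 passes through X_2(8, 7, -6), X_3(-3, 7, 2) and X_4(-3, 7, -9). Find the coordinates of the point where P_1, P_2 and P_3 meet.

R_2Q_3 = (-1, -6, -13), R_2Q_2 = (6, 6, 3); a normal to P_1 is R_2Q_3 × R_2Q_2 = (60, -75, 30).
Using R_2: P_1 has equation 60x - 75y + 30z = -465.
X_2X_3 = (-11, 0, 8), X_2X_4 = (-11, 0, -3); a normal to P_3 is X_2X_3 × X_2X_4 = (0, -121, 0).
Using X_2: P_3 has equation -121y = -847.
Solving the 3×3 linear system 60x - 75y + 30z = -465, x + 5y - 2z = 41, -121y = -847 (e.g. by elimination or Cramer's rule, determinant = -18150) gives (2, 7, -2).

(2, 7, -2)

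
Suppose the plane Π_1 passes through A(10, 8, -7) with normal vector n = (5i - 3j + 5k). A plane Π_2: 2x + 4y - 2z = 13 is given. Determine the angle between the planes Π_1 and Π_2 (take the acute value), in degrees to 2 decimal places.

71.40

Π_1: n·r = n·A gives 5x - 3y + 5z = -9.
cos θ = |n₁·n₂| / (|n₁||n₂|) = |-12| / (√59 · √24).
θ = arccos(0.31890) ≈ 71.40°.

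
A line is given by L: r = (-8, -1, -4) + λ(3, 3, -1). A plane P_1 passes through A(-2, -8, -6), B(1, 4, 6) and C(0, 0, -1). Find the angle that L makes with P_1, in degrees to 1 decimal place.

30.1

AB = (3, 12, 12), AC = (2, 8, 5); a normal to P_1 is AB × AC = (-36, 9, 0).
Using A: P_1 has equation -36x + 9y = 0.
sin θ = |n·v| / (|n||v|) = |-81| / (√1377 · √19) = 0.50077.
θ ≈ 30.1°.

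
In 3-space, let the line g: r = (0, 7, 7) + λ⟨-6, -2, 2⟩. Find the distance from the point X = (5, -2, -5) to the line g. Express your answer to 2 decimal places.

14.85

Taking (0, 7, 7) on g with direction v = (-6, -2, 2): w = X − (0, 7, 7) = (5, -9, -12), and w × v = (-42, 62, -64).
Distance = |w × v| / |v| = √9704 / √44 ≈ 14.85.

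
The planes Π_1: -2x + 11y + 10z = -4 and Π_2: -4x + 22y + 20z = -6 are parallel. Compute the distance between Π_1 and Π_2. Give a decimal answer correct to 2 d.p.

Rescale Π_2 by 1/2: -2x + 11y + 10z = -3. Then distance = |-4 − (-3)| / √225 ≈ 0.07.

0.07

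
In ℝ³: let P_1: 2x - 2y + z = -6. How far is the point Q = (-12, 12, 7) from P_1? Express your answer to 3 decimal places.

n·Q − d = (2)·(-12) + (-2)·(12) + (1)·(7) − (-6) = -35; |n| = √9.
Distance = |-35| / √9 = 35/√9 ≈ 11.667.

11.667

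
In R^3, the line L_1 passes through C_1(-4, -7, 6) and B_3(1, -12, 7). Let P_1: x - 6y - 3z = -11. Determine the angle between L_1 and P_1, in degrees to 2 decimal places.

41.35

A direction vector for L_1 is B_3 − C_1 = (5, -5, 1).
sin θ = |n·v| / (|n||v|) = |32| / (√46 · √51) = 0.66067.
θ ≈ 41.35°.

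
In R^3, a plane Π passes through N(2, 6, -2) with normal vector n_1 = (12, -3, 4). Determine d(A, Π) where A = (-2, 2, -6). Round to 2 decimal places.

Π: n_1·r = n_1·N gives 12x - 3y + 4z = -2.
n·A − d = (12)·(-2) + (-3)·(2) + (4)·(-6) − (-2) = -52; |n| = √169.
Distance = |-52| / √169 = 52/√169 ≈ 4.00.

4.00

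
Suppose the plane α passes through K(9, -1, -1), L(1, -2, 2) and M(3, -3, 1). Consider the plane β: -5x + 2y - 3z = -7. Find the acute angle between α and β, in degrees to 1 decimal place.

KL = (-8, -1, 3), KM = (-6, -2, 2); a normal to α is KL × KM = (4, -2, 10).
Using K: α has equation 4x - 2y + 10z = 28.
cos θ = |n₁·n₂| / (|n₁||n₂|) = |-54| / (√120 · √38).
θ = arccos(0.79967) ≈ 36.9°.

36.9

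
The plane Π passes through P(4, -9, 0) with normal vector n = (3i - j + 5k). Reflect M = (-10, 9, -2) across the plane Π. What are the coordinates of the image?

(2, 5, 18)

Π: n·r = n·P gives 3x - y + 5z = 21.
λ = (n·M − d)/|n|² = (-49 − 21)/35 = -2.
Reflection = M − 2λn = (-10, 9, -2) − (-4)·(3, -1, 5) = (2, 5, 18).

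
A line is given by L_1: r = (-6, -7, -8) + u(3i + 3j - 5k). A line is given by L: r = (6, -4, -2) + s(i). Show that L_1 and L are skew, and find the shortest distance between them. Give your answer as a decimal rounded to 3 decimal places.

Common perpendicular direction n = (3, 3, -5) × (1, 0, 0) = (0, -5, -3).
With w = (6, -4, -2) − (-6, -7, -8) = (12, 3, 6), w · n = -33.
Since n ≠ 0 the lines are not parallel, and w · n = -33 ≠ 0 so they do not intersect; hence they are skew.
Distance = |w · n| / |n| = |-33| / √34 ≈ 5.659.

5.659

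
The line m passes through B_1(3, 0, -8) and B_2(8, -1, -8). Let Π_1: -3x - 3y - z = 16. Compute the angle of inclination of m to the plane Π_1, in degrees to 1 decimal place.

A direction vector for m is B_2 − B_1 = (5, -1, 0).
sin θ = |n·v| / (|n||v|) = |-12| / (√19 · √26) = 0.53991.
θ ≈ 32.7°.

32.7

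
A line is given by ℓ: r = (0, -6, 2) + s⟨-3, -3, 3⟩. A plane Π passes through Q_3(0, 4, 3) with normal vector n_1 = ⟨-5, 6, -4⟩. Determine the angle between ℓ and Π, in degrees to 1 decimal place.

19.2

Π: n_1·r = n_1·Q_3 gives -5x + 6y - 4z = 12.
sin θ = |n·v| / (|n||v|) = |-15| / (√77 · √27) = 0.32898.
θ ≈ 19.2°.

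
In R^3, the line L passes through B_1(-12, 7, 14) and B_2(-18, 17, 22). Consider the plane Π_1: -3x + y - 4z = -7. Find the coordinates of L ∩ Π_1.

(-3, -8, 2)

A direction vector for L is B_2 − B_1 = (-6, 10, 8).
Substitute r = (-12, 7, 14) + t(-6, 10, 8) into the plane: -13 + (-4)t = -7, so t = -3/2.
Intersection: (-12, 7, 14) + (-3/2)·(-6, 10, 8) = (-3, -8, 2).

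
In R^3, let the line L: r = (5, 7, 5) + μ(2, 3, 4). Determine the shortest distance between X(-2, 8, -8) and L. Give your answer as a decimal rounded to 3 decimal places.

9.063

Taking (5, 7, 5) on L with direction v = (2, 3, 4): w = X − (5, 7, 5) = (-7, 1, -13), and w × v = (43, 2, -23).
Distance = |w × v| / |v| = √2382 / √29 ≈ 9.063.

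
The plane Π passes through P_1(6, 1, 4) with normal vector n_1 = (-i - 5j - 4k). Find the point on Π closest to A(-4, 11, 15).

Π: n_1·r = n_1·P_1 gives -x - 5y - 4z = -27.
Foot = A − λn with λ = (n·A − d)/|n|² = (-111 − (-27))/42 = -2.
Foot = (-4, 11, 15) − (-2)·(-1, -5, -4) = (-6, 1, 7).

(-6, 1, 7)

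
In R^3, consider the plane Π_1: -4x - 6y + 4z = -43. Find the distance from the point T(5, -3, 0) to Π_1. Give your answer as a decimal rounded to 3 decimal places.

n·T − d = (-4)·(5) + (-6)·(-3) + (4)·(0) − (-43) = 41; |n| = √68.
Distance = |41| / √68 = 41/√68 ≈ 4.972.

4.972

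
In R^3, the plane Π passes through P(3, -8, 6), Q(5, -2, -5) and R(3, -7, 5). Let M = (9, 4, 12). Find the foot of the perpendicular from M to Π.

(-1, 0, 8)

PQ = (2, 6, -11), PR = (0, 1, -1); a normal to Π is PQ × PR = (5, 2, 2).
Using P: Π has equation 5x + 2y + 2z = 11.
Foot = M − λn with λ = (n·M − d)/|n|² = (77 − 11)/33 = 2.
Foot = (9, 4, 12) − 2·(5, 2, 2) = (-1, 0, 8).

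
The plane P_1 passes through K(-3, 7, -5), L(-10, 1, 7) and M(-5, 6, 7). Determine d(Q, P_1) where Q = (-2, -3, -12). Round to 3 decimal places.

7.353

KL = (-7, -6, 12), KM = (-2, -1, 12); a normal to P_1 is KL × KM = (-60, 60, -5).
Using K: P_1 has equation -60x + 60y - 5z = 625.
n·Q − d = (-60)·(-2) + (60)·(-3) + (-5)·(-12) − 625 = -625; |n| = √7225.
Distance = |-625| / √7225 = 625/√7225 ≈ 7.353.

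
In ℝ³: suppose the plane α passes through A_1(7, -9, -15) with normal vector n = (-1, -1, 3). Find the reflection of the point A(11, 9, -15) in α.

α: n·r = n·A_1 gives -x - y + 3z = -43.
λ = (n·A − d)/|n|² = (-65 − (-43))/11 = -2.
Reflection = A − 2λn = (11, 9, -15) − (-4)·(-1, -1, 3) = (7, 5, -3).

(7, 5, -3)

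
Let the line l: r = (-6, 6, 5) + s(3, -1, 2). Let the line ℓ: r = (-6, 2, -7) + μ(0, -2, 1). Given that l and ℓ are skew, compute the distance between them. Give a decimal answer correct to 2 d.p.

11.43

Common perpendicular direction n = (3, -1, 2) × (0, -2, 1) = (3, -3, -6).
With w = (-6, 2, -7) − (-6, 6, 5) = (0, -4, -12), w · n = 84.
Distance = |w · n| / |n| = |84| / √54 ≈ 11.43.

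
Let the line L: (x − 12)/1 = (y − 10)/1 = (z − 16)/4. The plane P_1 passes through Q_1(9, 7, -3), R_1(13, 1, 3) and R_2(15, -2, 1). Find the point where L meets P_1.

(9, 7, 4)

L has direction (1, 1, 4) through (12, 10, 16).
Q_1R_1 = (4, -6, 6), Q_1R_2 = (6, -9, 4); a normal to P_1 is Q_1R_1 × Q_1R_2 = (30, 20, 0).
Using Q_1: P_1 has equation 30x + 20y = 410.
Substitute r = (12, 10, 16) + t(1, 1, 4) into the plane: 560 + 50t = 410, so t = -3.
Intersection: (12, 10, 16) + (-3)·(1, 1, 4) = (9, 7, 4).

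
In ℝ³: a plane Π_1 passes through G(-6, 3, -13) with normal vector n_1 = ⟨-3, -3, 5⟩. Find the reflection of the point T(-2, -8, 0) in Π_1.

Π_1: n_1·r = n_1·G gives -3x - 3y + 5z = -56.
λ = (n·T − d)/|n|² = (30 − (-56))/43 = 2.
Reflection = T − 2λn = (-2, -8, 0) − 4·(-3, -3, 5) = (10, 4, -20).

(10, 4, -20)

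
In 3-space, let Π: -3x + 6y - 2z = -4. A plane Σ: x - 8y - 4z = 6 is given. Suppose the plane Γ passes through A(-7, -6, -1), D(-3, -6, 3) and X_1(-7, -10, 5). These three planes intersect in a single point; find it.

(2, 0, -1)

AD = (4, 0, 4), AX_1 = (0, -4, 6); a normal to Γ is AD × AX_1 = (16, -24, -16).
Using A: Γ has equation 16x - 24y - 16z = 48.
Solving the 3×3 linear system -3x + 6y - 2z = -4, x - 8y - 4z = 6, 16x - 24y - 16z = 48 (e.g. by elimination or Cramer's rule, determinant = -592) gives (2, 0, -1).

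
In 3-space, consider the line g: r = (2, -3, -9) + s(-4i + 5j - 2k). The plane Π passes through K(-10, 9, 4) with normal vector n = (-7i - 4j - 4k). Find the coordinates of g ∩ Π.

Π: n·r = n·K gives -7x - 4y - 4z = 18.
Substitute r = (2, -3, -9) + t(-4, 5, -2) into the plane: 34 + 16t = 18, so t = -1.
Intersection: (2, -3, -9) + (-1)·(-4, 5, -2) = (6, -8, -7).

(6, -8, -7)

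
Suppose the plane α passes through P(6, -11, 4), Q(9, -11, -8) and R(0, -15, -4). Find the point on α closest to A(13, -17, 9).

PQ = (3, 0, -12), PR = (-6, -4, -8); a normal to α is PQ × PR = (-48, 96, -12).
Using P: α has equation -48x + 96y - 12z = -1392.
Foot = A − λn with λ = (n·A − d)/|n|² = (-2364 − (-1392))/11664 = -1/12.
Foot = (13, -17, 9) − (-1/12)·(-48, 96, -12) = (9, -9, 8).

(9, -9, 8)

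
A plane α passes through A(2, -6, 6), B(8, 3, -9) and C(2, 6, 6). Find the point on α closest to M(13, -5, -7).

AB = (6, 9, -15), AC = (0, 12, 0); a normal to α is AB × AC = (180, 0, 72).
Using A: α has equation 180x + 72z = 792.
Foot = M − λn with λ = (n·M − d)/|n|² = (1836 − 792)/37584 = 1/36.
Foot = (13, -5, -7) − (1/36)·(180, 0, 72) = (8, -5, -9).

(8, -5, -9)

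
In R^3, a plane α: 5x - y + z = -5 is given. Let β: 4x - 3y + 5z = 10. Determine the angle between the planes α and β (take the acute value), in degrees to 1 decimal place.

cos θ = |n₁·n₂| / (|n₁||n₂|) = |28| / (√27 · √50).
θ = arccos(0.76206) ≈ 40.4°.

40.4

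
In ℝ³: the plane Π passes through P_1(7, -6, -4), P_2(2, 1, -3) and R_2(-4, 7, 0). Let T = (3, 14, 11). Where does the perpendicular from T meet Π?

P_1P_2 = (-5, 7, 1), P_1R_2 = (-11, 13, 4); a normal to Π is P_1P_2 × P_1R_2 = (15, 9, 12).
Using P_1: Π has equation 15x + 9y + 12z = 3.
Foot = T − λn with λ = (n·T − d)/|n|² = (303 − 3)/450 = 2/3.
Foot = (3, 14, 11) − (2/3)·(15, 9, 12) = (-7, 8, 3).

(-7, 8, 3)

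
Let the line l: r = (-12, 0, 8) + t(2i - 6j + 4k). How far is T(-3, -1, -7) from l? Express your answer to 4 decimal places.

Taking (-12, 0, 8) on l with direction v = (2, -6, 4): w = T − (-12, 0, 8) = (9, -1, -15), and w × v = (-94, -66, -52).
Distance = |w × v| / |v| = √15896 / √56 ≈ 16.8481.

16.8481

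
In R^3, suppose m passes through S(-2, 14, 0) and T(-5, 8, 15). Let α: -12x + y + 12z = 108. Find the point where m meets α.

(-3, 12, 5)

A direction vector for m is T − S = (-3, -6, 15).
Substitute r = (-2, 14, 0) + t(-3, -6, 15) into the plane: 38 + 210t = 108, so t = 1/3.
Intersection: (-2, 14, 0) + (1/3)·(-3, -6, 15) = (-3, 12, 5).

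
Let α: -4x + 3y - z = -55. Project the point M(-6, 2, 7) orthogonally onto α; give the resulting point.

(6, -7, 10)

Foot = M − λn with λ = (n·M − d)/|n|² = (23 − (-55))/26 = 3.
Foot = (-6, 2, 7) − 3·(-4, 3, -1) = (6, -7, 10).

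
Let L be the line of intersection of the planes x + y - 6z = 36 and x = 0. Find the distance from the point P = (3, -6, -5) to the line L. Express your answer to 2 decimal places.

3.59

Direction of L: (1, 1, -6) × (1, 0, 0) = (0, -6, -1).
A point on L: solving the two plane equations with y = 0 gives (0, 0, -6).
Taking (0, 0, -6) on L with direction v = (0, -6, -1): w = P − (0, 0, -6) = (3, -6, 1), and w × v = (12, 3, -18).
Distance = |w × v| / |v| = √477 / √37 ≈ 3.59.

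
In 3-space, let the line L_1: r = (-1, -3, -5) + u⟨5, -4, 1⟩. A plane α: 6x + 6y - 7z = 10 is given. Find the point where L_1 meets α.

Substitute r = (-1, -3, -5) + t(5, -4, 1) into the plane: 11 + (-1)t = 10, so t = 1.
Intersection: (-1, -3, -5) + 1·(5, -4, 1) = (4, -7, -4).

(4, -7, -4)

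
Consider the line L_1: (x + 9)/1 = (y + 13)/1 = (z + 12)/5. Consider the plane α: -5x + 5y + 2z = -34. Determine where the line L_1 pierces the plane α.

L_1 has direction (1, 1, 5) through (-9, -13, -12).
Substitute r = (-9, -13, -12) + t(1, 1, 5) into the plane: -44 + 10t = -34, so t = 1.
Intersection: (-9, -13, -12) + 1·(1, 1, 5) = (-8, -12, -7).

(-8, -12, -7)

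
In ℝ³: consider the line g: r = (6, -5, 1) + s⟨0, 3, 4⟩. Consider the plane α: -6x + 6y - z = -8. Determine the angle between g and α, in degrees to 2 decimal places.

sin θ = |n·v| / (|n||v|) = |14| / (√73 · √25) = 0.32772.
θ ≈ 19.13°.

19.13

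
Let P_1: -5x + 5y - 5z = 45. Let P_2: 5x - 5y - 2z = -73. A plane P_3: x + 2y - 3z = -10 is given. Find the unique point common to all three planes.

(-8, 5, 4)

Solving the 3×3 linear system -5x + 5y - 5z = 45, 5x - 5y - 2z = -73, x + 2y - 3z = -10 (e.g. by elimination or Cramer's rule, determinant = -105) gives (-8, 5, 4).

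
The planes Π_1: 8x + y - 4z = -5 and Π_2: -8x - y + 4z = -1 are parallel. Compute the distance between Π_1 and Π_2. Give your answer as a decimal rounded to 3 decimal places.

Rescale Π_2 by 1/(-1): 8x + y - 4z = 1. Then distance = |-5 − 1| / √81 ≈ 0.667.

0.667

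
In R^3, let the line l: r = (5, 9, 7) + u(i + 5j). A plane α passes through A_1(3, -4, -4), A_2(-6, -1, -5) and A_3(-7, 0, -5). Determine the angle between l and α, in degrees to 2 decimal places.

A_1A_2 = (-9, 3, -1), A_1A_3 = (-10, 4, -1); a normal to α is A_1A_2 × A_1A_3 = (1, 1, -6).
Using A_1: α has equation x + y - 6z = 23.
sin θ = |n·v| / (|n||v|) = |6| / (√38 · √26) = 0.19089.
θ ≈ 11.00°.

11.00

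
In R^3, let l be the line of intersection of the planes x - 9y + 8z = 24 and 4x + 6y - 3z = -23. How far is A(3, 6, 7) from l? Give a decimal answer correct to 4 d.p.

Direction of l: (1, -9, 8) × (4, 6, -3) = (-21, 35, 42).
A point on l: solving the two plane equations with x = -5 gives (-5, 3, 7).
Taking (-5, 3, 7) on l with direction v = (-21, 35, 42): w = A − (-5, 3, 7) = (8, 3, 0), and w × v = (126, -336, 343).
Distance = |w × v| / |v| = √246421 / √3430 ≈ 8.4760.

8.4760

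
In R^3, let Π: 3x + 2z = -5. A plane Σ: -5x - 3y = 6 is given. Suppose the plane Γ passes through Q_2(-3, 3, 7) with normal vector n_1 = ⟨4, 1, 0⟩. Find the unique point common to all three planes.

Γ: n_1·r = n_1·Q_2 gives 4x + y = -9.
Solving the 3×3 linear system 3x + 2z = -5, -5x - 3y = 6, 4x + y = -9 (e.g. by elimination or Cramer's rule, determinant = 14) gives (-3, 3, 2).

(-3, 3, 2)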